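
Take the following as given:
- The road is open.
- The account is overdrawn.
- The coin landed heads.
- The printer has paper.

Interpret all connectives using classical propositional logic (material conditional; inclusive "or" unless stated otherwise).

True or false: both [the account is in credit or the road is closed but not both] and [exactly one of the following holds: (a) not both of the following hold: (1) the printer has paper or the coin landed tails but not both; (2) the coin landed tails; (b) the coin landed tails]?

Let R = "the account is overdrawn" (True), P = "the road is closed" (False), W = "the printer has paper" (True), M = "the coin landed heads" (True).
In symbols: (not R xor P) and (((W xor not M) nand not M) xor not M)

not R = not True = False
not R xor P = False xor False = False
not M = not True = False
W xor not M = True xor False = True
not M = not True = False
(W xor not M) nand not M = True nand False = True
not M = not True = False
((W xor not M) nand not M) xor not M = True xor False = True
(not R xor P) and (((W xor not M) nand not M) xor not M) = False and True = False

False.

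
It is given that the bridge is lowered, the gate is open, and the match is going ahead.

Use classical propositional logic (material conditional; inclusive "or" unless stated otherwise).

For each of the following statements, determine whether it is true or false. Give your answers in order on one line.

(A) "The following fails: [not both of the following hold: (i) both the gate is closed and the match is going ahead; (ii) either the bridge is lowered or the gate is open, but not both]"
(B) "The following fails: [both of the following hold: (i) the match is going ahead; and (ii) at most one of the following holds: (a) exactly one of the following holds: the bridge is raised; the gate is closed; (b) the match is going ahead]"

Let Q = "the gate is open" (T), R = "the match is cancelled" (F), P = "the bridge is raised" (F).

(A): This is ~((~Q & ~R) nand (~P xor Q)).

~Q = ~T = F
~R = ~F = T
~Q & ~R = F & T = F
~P = ~F = T
~P xor Q = T xor T = F
(~Q & ~R) nand (~P xor Q) = F nand F = T
~((~Q & ~R) nand (~P xor Q)) = ~T = F
So (A) is false.

(B): This is ~(~R & ((P xor ~Q) nand ~R)).

~R = ~F = T
~Q = ~T = F
P xor ~Q = F xor F = F
~R = ~F = T
(P xor ~Q) nand ~R = F nand T = T
~R & ((P xor ~Q) nand ~R) = T & T = T
~(~R & ((P xor ~Q) nand ~R)) = ~T = F
Thus (B) is false.

(A) false, (B) false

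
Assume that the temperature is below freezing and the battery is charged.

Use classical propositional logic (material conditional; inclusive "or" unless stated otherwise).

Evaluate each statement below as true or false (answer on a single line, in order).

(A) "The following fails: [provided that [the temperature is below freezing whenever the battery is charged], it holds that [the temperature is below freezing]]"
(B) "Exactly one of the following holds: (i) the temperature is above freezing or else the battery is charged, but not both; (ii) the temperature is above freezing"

(A) false; (B) true

Let U = "the battery is charged" (T), V = "the temperature is below freezing" (T).

(A): This is ¬((U → V) → V).

U → V = T → T = T
(U → V) → V = T → T = T
¬((U → V) → V) = ¬T = F
Thus (A) is false.

(B): Formalization: (¬V ⊕ U) ⊕ ¬V

¬V = ¬T = F
¬V ⊕ U = F ⊕ T = T
¬V = ¬T = F
(¬V ⊕ U) ⊕ ¬V = T ⊕ F = T
Hence (B) is true.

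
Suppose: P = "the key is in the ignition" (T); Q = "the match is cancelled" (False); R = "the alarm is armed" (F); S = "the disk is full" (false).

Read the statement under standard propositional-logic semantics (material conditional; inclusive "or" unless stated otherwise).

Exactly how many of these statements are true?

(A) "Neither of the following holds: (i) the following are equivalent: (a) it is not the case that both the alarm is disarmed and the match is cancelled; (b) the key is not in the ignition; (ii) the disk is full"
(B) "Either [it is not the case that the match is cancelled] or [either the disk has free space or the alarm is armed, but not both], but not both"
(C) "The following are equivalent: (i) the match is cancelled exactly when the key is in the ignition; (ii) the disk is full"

(A): Parsed as ((¬R ↑ Q) ↔ ¬P) ↓ S

¬R = ¬F = T
¬R ↑ Q = T ↑ F = T
¬P = ¬T = F
(¬R ↑ Q) ↔ ¬P = T ↔ F = F
((¬R ↑ Q) ↔ ¬P) ↓ S = F ↓ F = T
Hence (A) is true.

(B): Parsed as ¬Q ⊕ (¬S ⊕ R)

¬Q = ¬F = T
¬S = ¬F = T
¬S ⊕ R = T ⊕ F = T
¬Q ⊕ (¬S ⊕ R) = T ⊕ T = F
Hence (B) is false.

(C): This is (Q ↔ P) ↔ S.

Q ↔ P = F ↔ T = F
(Q ↔ P) ↔ S = F ↔ F = T
Hence (C) is true.

2 of the 3 statements are true.

2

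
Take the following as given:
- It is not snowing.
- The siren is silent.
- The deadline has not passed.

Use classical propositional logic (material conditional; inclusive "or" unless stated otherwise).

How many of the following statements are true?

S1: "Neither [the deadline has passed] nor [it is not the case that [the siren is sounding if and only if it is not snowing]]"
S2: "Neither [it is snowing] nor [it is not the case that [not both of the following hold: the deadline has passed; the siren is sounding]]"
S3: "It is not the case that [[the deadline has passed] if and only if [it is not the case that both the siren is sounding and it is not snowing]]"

Let L = "the deadline has passed" (F), V = "the siren is sounding" (F), G = "it is snowing" (F).

S1: This is L ↓ ¬(V ↔ ¬G).

¬G = ¬F = T
V ↔ ¬G = F ↔ T = F
¬(V ↔ ¬G) = ¬F = T
L ↓ ¬(V ↔ ¬G) = F ↓ T = F
Hence S1 is false.

S2: In symbols: G ↓ ¬(L ↑ V)

L ↑ V = F ↑ F = T
¬(L ↑ V) = ¬T = F
G ↓ ¬(L ↑ V) = F ↓ F = T
Thus S2 is true.

S3: In symbols: ¬(L ↔ (V ↑ ¬G))

¬G = ¬F = T
V ↑ ¬G = F ↑ T = T
L ↔ (V ↑ ¬G) = F ↔ T = F
¬(L ↔ (V ↑ ¬G)) = ¬F = T
So S3 is true.

2 of the 3 statements are true.

2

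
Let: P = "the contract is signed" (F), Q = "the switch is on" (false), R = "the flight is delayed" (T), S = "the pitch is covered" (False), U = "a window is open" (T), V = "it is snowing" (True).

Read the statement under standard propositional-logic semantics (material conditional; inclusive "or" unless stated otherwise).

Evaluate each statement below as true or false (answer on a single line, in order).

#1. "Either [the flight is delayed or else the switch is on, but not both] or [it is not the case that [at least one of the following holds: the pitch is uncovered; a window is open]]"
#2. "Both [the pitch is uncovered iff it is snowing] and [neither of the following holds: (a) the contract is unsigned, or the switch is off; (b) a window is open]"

#1 True, #2 False

#1: This is (R xor Q) | ~(~S | U).

R xor Q = T xor F = T
~S = ~F = T
~S | U = T | T = T
~(~S | U) = ~T = F
(R xor Q) | ~(~S | U) = T | F = T
Hence #1 is true.

#2: Formalization: (~S <-> V) & ((~P | ~Q) nor U)

~S = ~F = T
~S <-> V = T <-> T = T
~P = ~F = T
~Q = ~F = T
~P | ~Q = T | T = T
(~P | ~Q) nor U = T nor T = F
(~S <-> V) & ((~P | ~Q) nor U) = T & F = F
Hence #2 is false.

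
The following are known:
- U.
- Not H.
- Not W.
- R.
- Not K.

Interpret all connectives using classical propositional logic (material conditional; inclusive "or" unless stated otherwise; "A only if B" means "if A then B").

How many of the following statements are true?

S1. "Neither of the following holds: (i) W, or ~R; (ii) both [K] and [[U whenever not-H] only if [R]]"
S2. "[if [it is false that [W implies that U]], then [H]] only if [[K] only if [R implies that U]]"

2

S1: This is (W or not R) nor (K and ((not H -> U) -> R)).

not R = not True = False
W or not R = False or False = False
not H = not False = True
not H -> U = True -> True = True
(not H -> U) -> R = True -> True = True
K and ((not H -> U) -> R) = False and True = False
(W or not R) nor (K and ((not H -> U) -> R)) = False nor False = True
Thus S1 is true.

S2: This is (not (W -> U) -> H) -> (K -> (R -> U)).

W -> U = False -> True = True
not (W -> U) = not True = False
not (W -> U) -> H = False -> False = True
R -> U = True -> True = True
K -> (R -> U) = False -> True = True
(not (W -> U) -> H) -> (K -> (R -> U)) = True -> True = True
So S2 is true.

2 of the 2 statements are true.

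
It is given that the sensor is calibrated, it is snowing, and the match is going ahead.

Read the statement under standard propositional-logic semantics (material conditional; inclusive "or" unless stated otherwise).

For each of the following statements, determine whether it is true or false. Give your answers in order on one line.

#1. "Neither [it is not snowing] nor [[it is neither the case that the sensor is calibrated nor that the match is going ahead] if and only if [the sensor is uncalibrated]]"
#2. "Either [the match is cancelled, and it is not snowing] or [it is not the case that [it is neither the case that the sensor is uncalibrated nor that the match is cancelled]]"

#1 false, #2 false

Let Q = "it is snowing" (T), P = "the sensor is calibrated" (T), R = "the match is cancelled" (F).

#1: This is ¬Q ↓ ((P ↓ ¬R) ↔ ¬P).

¬Q = ¬T = F
¬R = ¬F = T
P ↓ ¬R = T ↓ T = F
¬P = ¬T = F
(P ↓ ¬R) ↔ ¬P = F ↔ F = T
¬Q ↓ ((P ↓ ¬R) ↔ ¬P) = F ↓ T = F
Hence #1 is false.

#2: This is (R ∧ ¬Q) ∨ ¬(¬P ↓ R).

¬Q = ¬T = F
R ∧ ¬Q = F ∧ F = F
¬P = ¬T = F
¬P ↓ R = F ↓ F = T
¬(¬P ↓ R) = ¬T = F
(R ∧ ¬Q) ∨ ¬(¬P ↓ R) = F ∨ F = F
Hence #2 is false.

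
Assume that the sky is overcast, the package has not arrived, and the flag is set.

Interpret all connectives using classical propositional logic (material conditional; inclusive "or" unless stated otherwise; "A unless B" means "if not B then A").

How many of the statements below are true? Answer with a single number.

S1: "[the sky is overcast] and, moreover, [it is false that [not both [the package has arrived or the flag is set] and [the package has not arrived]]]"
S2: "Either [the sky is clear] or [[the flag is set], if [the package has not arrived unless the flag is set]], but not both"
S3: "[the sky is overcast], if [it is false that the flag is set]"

Let G = "the sky is overcast" (T), M = "the package has arrived" (F), K = "the flag is set" (T).

S1: In symbols: G ∧ ¬((M ∨ K) ↑ ¬M)

M ∨ K = F ∨ T = T
¬M = ¬F = T
(M ∨ K) ↑ ¬M = T ↑ T = F
¬((M ∨ K) ↑ ¬M) = ¬F = T
G ∧ ¬((M ∨ K) ↑ ¬M) = T ∧ T = T
Hence S1 is true.

S2: Parsed as ¬G ⊕ ((¬M ∨ K) → K)

¬G = ¬T = F
¬M = ¬F = T
¬M ∨ K = T ∨ T = T
(¬M ∨ K) → K = T → T = T
¬G ⊕ ((¬M ∨ K) → K) = F ⊕ T = T
Hence S2 is true.

S3: This is ¬K → G.

¬K = ¬T = F
¬K → G = F → T = T
Thus S3 is true.

Count: 3.

3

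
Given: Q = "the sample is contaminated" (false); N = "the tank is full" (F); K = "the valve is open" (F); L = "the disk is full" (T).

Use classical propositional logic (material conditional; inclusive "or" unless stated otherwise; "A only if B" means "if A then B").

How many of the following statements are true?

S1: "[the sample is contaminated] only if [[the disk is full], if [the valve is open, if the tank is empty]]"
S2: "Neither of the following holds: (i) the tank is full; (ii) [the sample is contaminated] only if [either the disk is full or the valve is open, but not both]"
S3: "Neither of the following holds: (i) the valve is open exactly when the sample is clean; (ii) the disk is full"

S1: In symbols: Q -> ((~N -> K) -> L)

~N = ~F = T
~N -> K = T -> F = F
(~N -> K) -> L = F -> T = T
Q -> ((~N -> K) -> L) = F -> T = T
So S1 is true.

S2: This is N nor (Q -> (L xor K)).

L xor K = T xor F = T
Q -> (L xor K) = F -> T = T
N nor (Q -> (L xor K)) = F nor T = F
Hence S2 is false.

S3: In symbols: (K <-> ~Q) nor L

~Q = ~F = T
K <-> ~Q = F <-> T = F
(K <-> ~Q) nor L = F nor T = F
So S3 is false.

True statements: 1.

1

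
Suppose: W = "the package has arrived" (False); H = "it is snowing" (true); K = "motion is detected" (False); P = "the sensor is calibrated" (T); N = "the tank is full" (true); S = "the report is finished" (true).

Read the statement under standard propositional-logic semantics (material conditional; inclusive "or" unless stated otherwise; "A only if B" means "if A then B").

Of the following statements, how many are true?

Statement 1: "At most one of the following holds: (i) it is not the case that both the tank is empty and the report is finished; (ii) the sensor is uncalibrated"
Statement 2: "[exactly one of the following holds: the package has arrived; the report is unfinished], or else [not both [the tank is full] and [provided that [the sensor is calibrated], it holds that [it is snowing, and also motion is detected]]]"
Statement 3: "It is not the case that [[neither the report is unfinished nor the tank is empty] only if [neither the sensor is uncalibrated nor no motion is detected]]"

3

Statement 1: In symbols: (¬N ↑ S) ↑ ¬P

¬N = ¬T = F
¬N ↑ S = F ↑ T = T
¬P = ¬T = F
(¬N ↑ S) ↑ ¬P = T ↑ F = T
Thus Statement 1 is true.

Statement 2: Parsed as (W ⊕ ¬S) ∨ (N ↑ (P → (H ∧ K)))

¬S = ¬T = F
W ⊕ ¬S = F ⊕ F = F
H ∧ K = T ∧ F = F
P → (H ∧ K) = T → F = F
N ↑ (P → (H ∧ K)) = T ↑ F = T
(W ⊕ ¬S) ∨ (N ↑ (P → (H ∧ K))) = F ∨ T = T
Hence Statement 2 is true.

Statement 3: Formalization: ¬((¬S ↓ ¬N) → (¬P ↓ ¬K))

¬S = ¬T = F
¬N = ¬T = F
¬S ↓ ¬N = F ↓ F = T
¬P = ¬T = F
¬K = ¬F = T
¬P ↓ ¬K = F ↓ T = F
(¬S ↓ ¬N) → (¬P ↓ ¬K) = T → F = F
¬((¬S ↓ ¬N) → (¬P ↓ ¬K)) = ¬F = T
Thus Statement 3 is true.

True statements: 3.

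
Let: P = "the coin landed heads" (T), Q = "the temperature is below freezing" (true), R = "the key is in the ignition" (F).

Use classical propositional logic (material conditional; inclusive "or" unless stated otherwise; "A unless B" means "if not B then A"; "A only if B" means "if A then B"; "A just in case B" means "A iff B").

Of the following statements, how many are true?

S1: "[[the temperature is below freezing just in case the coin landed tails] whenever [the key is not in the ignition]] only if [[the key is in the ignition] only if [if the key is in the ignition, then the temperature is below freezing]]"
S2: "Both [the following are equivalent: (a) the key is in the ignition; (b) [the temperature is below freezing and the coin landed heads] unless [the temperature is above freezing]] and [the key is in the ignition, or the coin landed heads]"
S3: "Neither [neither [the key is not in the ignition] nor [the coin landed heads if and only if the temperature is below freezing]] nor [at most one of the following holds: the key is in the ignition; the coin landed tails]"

1

S1: Parsed as (not R -> (Q iff not P)) -> (R -> (R -> Q))

not R = not False = True
not P = not True = False
Q iff not P = True iff False = False
not R -> (Q iff not P) = True -> False = False
R -> Q = False -> True = True
R -> (R -> Q) = False -> True = True
(not R -> (Q iff not P)) -> (R -> (R -> Q)) = False -> True = True
Hence S1 is true.

S2: Parsed as (R iff ((Q and P) or not Q)) and (R or P)

Q and P = True and True = True
not Q = not True = False
(Q and P) or not Q = True or False = True
R iff ((Q and P) or not Q) = False iff True = False
R or P = False or True = True
(R iff ((Q and P) or not Q)) and (R or P) = False and True = False
Thus S2 is false.

S3: Formalization: (not R nor (P iff Q)) nor (R nand not P)

not R = not False = True
P iff Q = True iff True = True
not R nor (P iff Q) = True nor True = False
not P = not True = False
R nand not P = False nand False = True
(not R nor (P iff Q)) nor (R nand not P) = False nor True = False
So S3 is false.

1 of the 3 statements is true (S1).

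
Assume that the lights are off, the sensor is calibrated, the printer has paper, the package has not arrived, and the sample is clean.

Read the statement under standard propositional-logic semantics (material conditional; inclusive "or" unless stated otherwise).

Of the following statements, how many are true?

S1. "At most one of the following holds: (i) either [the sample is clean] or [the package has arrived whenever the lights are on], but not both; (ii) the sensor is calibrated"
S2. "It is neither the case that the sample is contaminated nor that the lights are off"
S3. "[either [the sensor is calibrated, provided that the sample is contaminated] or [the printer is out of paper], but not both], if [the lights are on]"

2

Let U = "the sample is contaminated" (F), P = "the lights are on" (F), S = "the package has arrived" (F), Q = "the sensor is calibrated" (T), R = "the printer has paper" (T).

S1: In symbols: (~U xor (P -> S)) nand Q

~U = ~F = T
P -> S = F -> F = T
~U xor (P -> S) = T xor T = F
(~U xor (P -> S)) nand Q = F nand T = T
Thus S1 is true.

S2: Parsed as U nor ~P

~P = ~F = T
U nor ~P = F nor T = F
Thus S2 is false.

S3: Parsed as P -> ((U -> Q) xor ~R)

U -> Q = F -> T = T
~R = ~T = F
(U -> Q) xor ~R = T xor F = T
P -> ((U -> Q) xor ~R) = F -> T = T
Hence S3 is true.

Count: 2.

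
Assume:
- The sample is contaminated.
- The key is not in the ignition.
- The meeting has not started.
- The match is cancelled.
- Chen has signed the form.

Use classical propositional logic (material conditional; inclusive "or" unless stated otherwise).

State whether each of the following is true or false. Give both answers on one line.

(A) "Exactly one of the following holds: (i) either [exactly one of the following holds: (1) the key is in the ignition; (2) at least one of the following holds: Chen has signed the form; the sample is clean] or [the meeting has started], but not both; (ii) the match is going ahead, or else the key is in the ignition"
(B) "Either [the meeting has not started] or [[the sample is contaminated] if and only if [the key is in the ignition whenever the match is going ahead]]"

(A) true / (B) true

Let S = "the key is in the ignition" (F), G = "Chen has signed the form" (T), Q = "the sample is contaminated" (T), D = "the meeting has started" (F), M = "the match is cancelled" (T).

(A): Formalization: ((S xor (G | ~Q)) xor D) xor (~M | S)

~Q = ~T = F
G | ~Q = T | F = T
S xor (G | ~Q) = F xor T = T
(S xor (G | ~Q)) xor D = T xor F = T
~M = ~T = F
~M | S = F | F = F
((S xor (G | ~Q)) xor D) xor (~M | S) = T xor F = T
Hence (A) is true.

(B): Parsed as ~D | (Q <-> (~M -> S))

~D = ~F = T
~M = ~T = F
~M -> S = F -> F = T
Q <-> (~M -> S) = T <-> T = T
~D | (Q <-> (~M -> S)) = T | T = T
Thus (B) is true.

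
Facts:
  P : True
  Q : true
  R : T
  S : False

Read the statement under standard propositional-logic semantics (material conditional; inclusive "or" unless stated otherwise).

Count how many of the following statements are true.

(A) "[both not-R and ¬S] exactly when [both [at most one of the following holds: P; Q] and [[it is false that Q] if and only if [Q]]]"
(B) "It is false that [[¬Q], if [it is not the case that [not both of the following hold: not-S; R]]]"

2

(A): Parsed as (~R & ~S) <-> ((P nand Q) & (~Q <-> Q))

~R = ~T = F
~S = ~F = T
~R & ~S = F & T = F
P nand Q = T nand T = F
~Q = ~T = F
~Q <-> Q = F <-> T = F
(P nand Q) & (~Q <-> Q) = F & F = F
(~R & ~S) <-> ((P nand Q) & (~Q <-> Q)) = F <-> F = T
So (A) is true.

(B): This is ~(~(~S nand R) -> ~Q).

~S = ~F = T
~S nand R = T nand T = F
~(~S nand R) = ~F = T
~Q = ~T = F
~(~S nand R) -> ~Q = T -> F = F
~(~(~S nand R) -> ~Q) = ~F = T
Thus (B) is true.

Count: 2.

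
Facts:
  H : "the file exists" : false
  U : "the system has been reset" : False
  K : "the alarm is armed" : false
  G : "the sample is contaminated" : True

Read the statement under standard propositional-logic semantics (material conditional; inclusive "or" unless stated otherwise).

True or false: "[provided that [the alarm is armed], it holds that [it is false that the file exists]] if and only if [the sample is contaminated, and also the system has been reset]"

In symbols: (K → ¬H) ↔ (G ∧ U)

¬H = ¬F = T
K → ¬H = F → T = T
G ∧ U = T ∧ F = F
(K → ¬H) ↔ (G ∧ U) = T ↔ F = F

False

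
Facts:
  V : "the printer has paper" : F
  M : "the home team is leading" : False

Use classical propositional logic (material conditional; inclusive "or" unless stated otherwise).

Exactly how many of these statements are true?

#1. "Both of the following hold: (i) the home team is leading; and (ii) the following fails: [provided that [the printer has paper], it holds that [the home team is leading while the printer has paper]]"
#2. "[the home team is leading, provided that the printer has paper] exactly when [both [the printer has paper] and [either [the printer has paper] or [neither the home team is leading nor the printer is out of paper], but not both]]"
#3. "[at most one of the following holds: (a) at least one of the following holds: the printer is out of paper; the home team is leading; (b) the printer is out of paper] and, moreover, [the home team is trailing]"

0

#1: Formalization: M and not (V -> (M and V))

M and V = False and False = False
V -> (M and V) = False -> False = True
not (V -> (M and V)) = not True = False
M and not (V -> (M and V)) = False and False = False
So #1 is false.

#2: In symbols: (V -> M) iff (V and (V xor (M nor not V)))

V -> M = False -> False = True
not V = not False = True
M nor not V = False nor True = False
V xor (M nor not V) = False xor False = False
V and (V xor (M nor not V)) = False and False = False
(V -> M) iff (V and (V xor (M nor not V))) = True iff False = False
Thus #2 is false.

#3: Formalization: ((not V or M) nand not V) and not M

not V = not False = True
not V or M = True or False = True
not V = not False = True
(not V or M) nand not V = True nand True = False
not M = not False = True
((not V or M) nand not V) and not M = False and True = False
Hence #3 is false.

True statements: 0 (none).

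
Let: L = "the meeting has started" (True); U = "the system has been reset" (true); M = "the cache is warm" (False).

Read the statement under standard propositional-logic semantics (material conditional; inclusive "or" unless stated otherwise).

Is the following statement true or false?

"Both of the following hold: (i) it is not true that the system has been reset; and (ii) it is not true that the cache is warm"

False.

This is not U and not M.

not U = not True = False
not M = not False = True
not U and not M = False and True = False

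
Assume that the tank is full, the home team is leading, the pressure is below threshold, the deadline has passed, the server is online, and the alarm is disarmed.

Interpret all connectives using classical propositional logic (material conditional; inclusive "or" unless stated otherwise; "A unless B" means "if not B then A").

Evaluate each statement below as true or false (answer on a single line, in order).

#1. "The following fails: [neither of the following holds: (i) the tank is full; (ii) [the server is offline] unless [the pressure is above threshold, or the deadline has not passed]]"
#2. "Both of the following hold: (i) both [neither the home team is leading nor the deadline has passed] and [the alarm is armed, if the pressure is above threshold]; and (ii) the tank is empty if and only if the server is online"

Let P = "the tank is full" (T), U = "the server is online" (T), R = "the pressure is above threshold" (F), S = "the deadline has passed" (T), Q = "the home team is leading" (T), V = "the alarm is armed" (F).

#1: Formalization: ¬(P ↓ (¬U ∨ (R ∨ ¬S)))

¬U = ¬T = F
¬S = ¬T = F
R ∨ ¬S = F ∨ F = F
¬U ∨ (R ∨ ¬S) = F ∨ F = F
P ↓ (¬U ∨ (R ∨ ¬S)) = T ↓ F = F
¬(P ↓ (¬U ∨ (R ∨ ¬S))) = ¬F = T
So #1 is true.

#2: In symbols: ((Q ↓ S) ∧ (R → V)) ∧ (¬P ↔ U)

Q ↓ S = T ↓ T = F
R → V = F → F = T
(Q ↓ S) ∧ (R → V) = F ∧ T = F
¬P = ¬T = F
¬P ↔ U = F ↔ T = F
((Q ↓ S) ∧ (R → V)) ∧ (¬P ↔ U) = F ∧ F = F
So #2 is false.

#1 T / #2 F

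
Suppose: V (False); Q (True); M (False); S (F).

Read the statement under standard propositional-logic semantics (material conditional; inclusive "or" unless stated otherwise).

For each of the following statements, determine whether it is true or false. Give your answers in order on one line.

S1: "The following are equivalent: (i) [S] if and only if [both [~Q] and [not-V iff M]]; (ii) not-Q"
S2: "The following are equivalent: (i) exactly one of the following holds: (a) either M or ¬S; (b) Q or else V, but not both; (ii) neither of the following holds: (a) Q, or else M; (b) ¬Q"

S1: Formalization: (S iff (not Q and (not V iff M))) iff not Q

not Q = not True = False
not V = not False = True
not V iff M = True iff False = False
not Q and (not V iff M) = False and False = False
S iff (not Q and (not V iff M)) = False iff False = True
not Q = not True = False
(S iff (not Q and (not V iff M))) iff not Q = True iff False = False
Thus S1 is false.

S2: Parsed as ((M or not S) xor (Q xor V)) iff ((Q or M) nor not Q)

not S = not False = True
M or not S = False or True = True
Q xor V = True xor False = True
(M or not S) xor (Q xor V) = True xor True = False
Q or M = True or False = True
not Q = not True = False
(Q or M) nor not Q = True nor False = False
((M or not S) xor (Q xor V)) iff ((Q or M) nor not Q) = False iff False = True
So S2 is true.

S1 F; S2 T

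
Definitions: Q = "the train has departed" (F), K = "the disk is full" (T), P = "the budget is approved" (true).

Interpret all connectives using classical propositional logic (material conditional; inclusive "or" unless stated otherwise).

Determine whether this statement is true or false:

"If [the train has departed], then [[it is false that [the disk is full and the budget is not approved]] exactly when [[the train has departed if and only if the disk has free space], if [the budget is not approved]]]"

This is Q -> (not (K and not P) iff (not P -> (Q iff not K))).

not P = not True = False
K and not P = True and False = False
not (K and not P) = not False = True
not P = not True = False
not K = not True = False
Q iff not K = False iff False = True
not P -> (Q iff not K) = False -> True = True
not (K and not P) iff (not P -> (Q iff not K)) = True iff True = True
Q -> (not (K and not P) iff (not P -> (Q iff not K))) = False -> True = True

true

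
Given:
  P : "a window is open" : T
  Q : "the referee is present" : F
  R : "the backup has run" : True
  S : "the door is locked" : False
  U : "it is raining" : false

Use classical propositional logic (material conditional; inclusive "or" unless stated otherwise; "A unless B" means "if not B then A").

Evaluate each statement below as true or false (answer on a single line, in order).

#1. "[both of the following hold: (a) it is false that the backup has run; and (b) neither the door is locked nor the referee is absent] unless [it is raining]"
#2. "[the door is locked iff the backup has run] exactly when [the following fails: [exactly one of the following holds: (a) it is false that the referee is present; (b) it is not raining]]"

#1 false, #2 false

#1: Parsed as (~R & (S nor ~Q)) | U

~R = ~T = F
~Q = ~F = T
S nor ~Q = F nor T = F
~R & (S nor ~Q) = F & F = F
(~R & (S nor ~Q)) | U = F | F = F
So #1 is false.

#2: This is (S <-> R) <-> ~(~Q xor ~U).

S <-> R = F <-> T = F
~Q = ~F = T
~U = ~F = T
~Q xor ~U = T xor T = F
~(~Q xor ~U) = ~F = T
(S <-> R) <-> ~(~Q xor ~U) = F <-> T = F
So #2 is false.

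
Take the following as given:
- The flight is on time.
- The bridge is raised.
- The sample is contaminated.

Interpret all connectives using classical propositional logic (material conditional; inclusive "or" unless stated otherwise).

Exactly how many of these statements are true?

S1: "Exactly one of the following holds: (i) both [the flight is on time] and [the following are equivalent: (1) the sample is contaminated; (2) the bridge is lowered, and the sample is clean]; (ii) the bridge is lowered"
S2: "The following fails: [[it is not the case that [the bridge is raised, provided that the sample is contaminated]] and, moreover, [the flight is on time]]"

Let P = "the flight is delayed" (False), L = "the sample is contaminated" (True), N = "the bridge is raised" (True).

S1: This is (not P and (L iff (not N and not L))) xor not N.

not P = not False = True
not N = not True = False
not L = not True = False
not N and not L = False and False = False
L iff (not N and not L) = True iff False = False
not P and (L iff (not N and not L)) = True and False = False
not N = not True = False
(not P and (L iff (not N and not L))) xor not N = False xor False = False
So S1 is false.

S2: In symbols: not (not (L -> N) and not P)

L -> N = True -> True = True
not (L -> N) = not True = False
not P = not False = True
not (L -> N) and not P = False and True = False
not (not (L -> N) and not P) = not False = True
Hence S2 is true.

Count: 1.

1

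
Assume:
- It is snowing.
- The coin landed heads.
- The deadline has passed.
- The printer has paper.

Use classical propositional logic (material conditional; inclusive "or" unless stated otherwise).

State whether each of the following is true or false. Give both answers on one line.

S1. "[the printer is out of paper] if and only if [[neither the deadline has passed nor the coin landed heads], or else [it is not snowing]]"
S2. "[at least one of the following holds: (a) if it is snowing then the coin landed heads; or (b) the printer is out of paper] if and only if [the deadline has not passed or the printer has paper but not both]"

Let G = "the printer has paper" (True), H = "the deadline has passed" (True), W = "the coin landed heads" (True), N = "it is snowing" (True).

S1: Parsed as not G iff ((H nor W) or not N)

not G = not True = False
H nor W = True nor True = False
not N = not True = False
(H nor W) or not N = False or False = False
not G iff ((H nor W) or not N) = False iff False = True
So S1 is true.

S2: Parsed as ((N -> W) or not G) iff (not H xor G)

N -> W = True -> True = True
not G = not True = False
(N -> W) or not G = True or False = True
not H = not True = False
not H xor G = False xor True = True
((N -> W) or not G) iff (not H xor G) = True iff True = True
Hence S2 is true.

S1 true, S2 true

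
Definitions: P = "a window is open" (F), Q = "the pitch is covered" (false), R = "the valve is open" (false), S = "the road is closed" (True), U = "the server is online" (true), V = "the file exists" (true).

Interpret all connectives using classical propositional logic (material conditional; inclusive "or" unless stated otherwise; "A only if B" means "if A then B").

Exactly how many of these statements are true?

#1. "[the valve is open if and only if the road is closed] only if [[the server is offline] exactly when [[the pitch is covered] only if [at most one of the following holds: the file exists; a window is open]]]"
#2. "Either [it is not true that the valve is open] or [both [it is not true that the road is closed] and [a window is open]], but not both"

#1: This is (R ↔ S) → (¬U ↔ (Q → (V ↑ P))).

R ↔ S = F ↔ T = F
¬U = ¬T = F
V ↑ P = T ↑ F = T
Q → (V ↑ P) = F → T = T
¬U ↔ (Q → (V ↑ P)) = F ↔ T = F
(R ↔ S) → (¬U ↔ (Q → (V ↑ P))) = F → F = T
Thus #1 is true.

#2: This is ¬R ⊕ (¬S ∧ P).

¬R = ¬F = T
¬S = ¬T = F
¬S ∧ P = F ∧ F = F
¬R ⊕ (¬S ∧ P) = T ⊕ F = T
Hence #2 is true.

2 of the 2 statements are true (#1, #2).

2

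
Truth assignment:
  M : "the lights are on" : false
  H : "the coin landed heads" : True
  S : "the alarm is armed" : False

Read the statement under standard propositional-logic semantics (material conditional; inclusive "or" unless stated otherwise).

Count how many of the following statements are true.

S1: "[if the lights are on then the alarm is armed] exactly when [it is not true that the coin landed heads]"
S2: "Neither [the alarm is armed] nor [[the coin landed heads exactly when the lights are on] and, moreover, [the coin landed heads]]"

1

S1: This is (M → S) ↔ ¬H.

M → S = F → F = T
¬H = ¬T = F
(M → S) ↔ ¬H = T ↔ F = F
Hence S1 is false.

S2: Parsed as S ↓ ((H ↔ M) ∧ H)

H ↔ M = T ↔ F = F
(H ↔ M) ∧ H = F ∧ T = F
S ↓ ((H ↔ M) ∧ H) = F ↓ F = T
So S2 is true.

1 of the 2 statements is true.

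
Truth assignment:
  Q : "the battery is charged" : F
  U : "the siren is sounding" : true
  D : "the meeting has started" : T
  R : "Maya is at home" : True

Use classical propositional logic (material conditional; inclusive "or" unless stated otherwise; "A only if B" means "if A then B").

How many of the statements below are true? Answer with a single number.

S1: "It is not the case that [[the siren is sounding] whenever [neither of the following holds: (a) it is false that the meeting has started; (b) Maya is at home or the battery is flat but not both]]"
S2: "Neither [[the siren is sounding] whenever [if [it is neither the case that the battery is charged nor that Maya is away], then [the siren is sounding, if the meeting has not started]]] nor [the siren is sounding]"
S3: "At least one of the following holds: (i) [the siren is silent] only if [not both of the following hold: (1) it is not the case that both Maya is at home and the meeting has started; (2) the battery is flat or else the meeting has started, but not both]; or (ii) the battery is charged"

S1: Parsed as not ((not D nor (R xor not Q)) -> U)

not D = not True = False
not Q = not False = True
R xor not Q = True xor True = False
not D nor (R xor not Q) = False nor False = True
(not D nor (R xor not Q)) -> U = True -> True = True
not ((not D nor (R xor not Q)) -> U) = not True = False
So S1 is false.

S2: This is (((Q nor not R) -> (not D -> U)) -> U) nor U.

not R = not True = False
Q nor not R = False nor False = True
not D = not True = False
not D -> U = False -> True = True
(Q nor not R) -> (not D -> U) = True -> True = True
((Q nor not R) -> (not D -> U)) -> U = True -> True = True
(((Q nor not R) -> (not D -> U)) -> U) nor U = True nor True = False
So S2 is false.

S3: This is (not U -> ((R nand D) nand (not Q xor D))) or Q.

not U = not True = False
R nand D = True nand True = False
not Q = not False = True
not Q xor D = True xor True = False
(R nand D) nand (not Q xor D) = False nand False = True
not U -> ((R nand D) nand (not Q xor D)) = False -> True = True
(not U -> ((R nand D) nand (not Q xor D))) or Q = True or False = True
Hence S3 is true.

Count: 1.

1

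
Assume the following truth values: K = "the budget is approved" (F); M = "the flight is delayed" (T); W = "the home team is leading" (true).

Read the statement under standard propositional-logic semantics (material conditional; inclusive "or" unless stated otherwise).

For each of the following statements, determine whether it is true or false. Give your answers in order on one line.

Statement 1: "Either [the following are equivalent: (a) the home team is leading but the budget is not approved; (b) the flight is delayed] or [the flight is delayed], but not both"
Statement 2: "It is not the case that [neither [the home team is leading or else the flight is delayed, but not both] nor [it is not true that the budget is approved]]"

Statement 1: In symbols: ((W ∧ ¬K) ↔ M) ⊕ M

¬K = ¬F = T
W ∧ ¬K = T ∧ T = T
(W ∧ ¬K) ↔ M = T ↔ T = T
((W ∧ ¬K) ↔ M) ⊕ M = T ⊕ T = F
Hence Statement 1 is false.

Statement 2: Formalization: ¬((W ⊕ M) ↓ ¬K)

W ⊕ M = T ⊕ T = F
¬K = ¬F = T
(W ⊕ M) ↓ ¬K = F ↓ T = F
¬((W ⊕ M) ↓ ¬K) = ¬F = T
Thus Statement 2 is true.

Statement 1 false, Statement 2 true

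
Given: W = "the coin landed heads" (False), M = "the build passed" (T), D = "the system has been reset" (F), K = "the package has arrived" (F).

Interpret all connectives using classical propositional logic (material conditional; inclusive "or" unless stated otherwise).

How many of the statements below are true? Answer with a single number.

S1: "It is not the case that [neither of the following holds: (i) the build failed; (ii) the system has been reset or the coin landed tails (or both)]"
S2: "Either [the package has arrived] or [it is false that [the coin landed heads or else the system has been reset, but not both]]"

S1: Formalization: ¬(¬M ↓ (D ∨ ¬W))

¬M = ¬T = F
¬W = ¬F = T
D ∨ ¬W = F ∨ T = T
¬M ↓ (D ∨ ¬W) = F ↓ T = F
¬(¬M ↓ (D ∨ ¬W)) = ¬F = T
So S1 is true.

S2: Formalization: K ∨ ¬(W ⊕ D)

W ⊕ D = F ⊕ F = F
¬(W ⊕ D) = ¬F = T
K ∨ ¬(W ⊕ D) = F ∨ T = T
So S2 is true.

True statements: 2 (S1, S2).

2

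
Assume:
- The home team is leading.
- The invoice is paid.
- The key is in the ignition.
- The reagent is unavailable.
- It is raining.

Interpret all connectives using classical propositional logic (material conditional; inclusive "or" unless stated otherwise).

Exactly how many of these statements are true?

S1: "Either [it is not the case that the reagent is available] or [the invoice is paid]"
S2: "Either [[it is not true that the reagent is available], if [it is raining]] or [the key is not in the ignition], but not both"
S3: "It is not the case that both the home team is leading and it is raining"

Let S = "the reagent is available" (False), Q = "the invoice is paid" (True), U = "it is raining" (True), R = "the key is in the ignition" (True), P = "the home team is leading" (True).

S1: Formalization: not S or Q

not S = not False = True
not S or Q = True or True = True
Thus S1 is true.

S2: Parsed as (U -> not S) xor not R

not S = not False = True
U -> not S = True -> True = True
not R = not True = False
(U -> not S) xor not R = True xor False = True
Hence S2 is true.

S3: Formalization: P nand U

P nand U = True nand True = False
So S3 is false.

2 of the 3 statements are true.

2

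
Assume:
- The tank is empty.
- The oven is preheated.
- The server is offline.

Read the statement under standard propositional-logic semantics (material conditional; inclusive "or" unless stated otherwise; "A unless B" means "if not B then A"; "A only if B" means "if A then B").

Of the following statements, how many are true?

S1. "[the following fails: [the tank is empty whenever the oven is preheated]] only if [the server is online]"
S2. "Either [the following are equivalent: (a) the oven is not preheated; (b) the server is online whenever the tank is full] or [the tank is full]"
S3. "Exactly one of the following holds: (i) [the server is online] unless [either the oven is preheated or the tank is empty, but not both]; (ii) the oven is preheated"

Let M = "the oven is preheated" (T), V = "the tank is full" (F), L = "the server is online" (F).

S1: Formalization: ~(M -> ~V) -> L

~V = ~F = T
M -> ~V = T -> T = T
~(M -> ~V) = ~T = F
~(M -> ~V) -> L = F -> F = T
Hence S1 is true.

S2: In symbols: (~M <-> (V -> L)) | V

~M = ~T = F
V -> L = F -> F = T
~M <-> (V -> L) = F <-> T = F
(~M <-> (V -> L)) | V = F | F = F
Hence S2 is false.

S3: Formalization: (L | (M xor ~V)) xor M

~V = ~F = T
M xor ~V = T xor T = F
L | (M xor ~V) = F | F = F
(L | (M xor ~V)) xor M = F xor T = T
Hence S3 is true.

2 of the 3 statements are true.

2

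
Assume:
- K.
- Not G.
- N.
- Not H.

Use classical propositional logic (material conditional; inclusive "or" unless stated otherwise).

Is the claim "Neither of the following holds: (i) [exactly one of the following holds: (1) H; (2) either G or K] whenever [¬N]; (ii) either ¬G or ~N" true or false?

In symbols: (not N -> (H xor (G or K))) nor (not G or not N)

not N = not True = False
G or K = False or True = True
H xor (G or K) = False xor True = True
not N -> (H xor (G or K)) = False -> True = True
not G = not False = True
not N = not True = False
not G or not N = True or False = True
(not N -> (H xor (G or K))) nor (not G or not N) = True nor True = False

False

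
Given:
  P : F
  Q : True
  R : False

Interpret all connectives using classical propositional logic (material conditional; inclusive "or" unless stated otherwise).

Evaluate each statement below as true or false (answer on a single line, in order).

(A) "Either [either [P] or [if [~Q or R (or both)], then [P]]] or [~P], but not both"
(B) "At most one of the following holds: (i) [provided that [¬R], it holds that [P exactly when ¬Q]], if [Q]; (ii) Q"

(A) F / (B) F

(A): Parsed as (P or ((not Q or R) -> P)) xor not P

not Q = not True = False
not Q or R = False or False = False
(not Q or R) -> P = False -> False = True
P or ((not Q or R) -> P) = False or True = True
not P = not False = True
(P or ((not Q or R) -> P)) xor not P = True xor True = False
Thus (A) is false.

(B): This is (Q -> (not R -> (P iff not Q))) nand Q.

not R = not False = True
not Q = not True = False
P iff not Q = False iff False = True
not R -> (P iff not Q) = True -> True = True
Q -> (not R -> (P iff not Q)) = True -> True = True
(Q -> (not R -> (P iff not Q))) nand Q = True nand True = False
Thus (B) is false.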